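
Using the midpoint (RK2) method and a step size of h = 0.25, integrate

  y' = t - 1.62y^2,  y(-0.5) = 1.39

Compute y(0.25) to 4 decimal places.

0.5810

Midpoint: k1 = f(t_n, y_n); k2 = f(t_n + h/2, y_n + (h/2)·k1); y_{n+1} = y_n + h·k2.
t=-0.500000, y=1.390000:
  k1 = f(-0.500000, 1.390000) = -3.630002
  k2 = f(-0.375000, 0.936250) = -1.795033
  y ← 1.390000 + 0.25·(-1.795033) = 0.941242
t=-0.250000, y=0.941242:
  k1 = f(-0.250000, 0.941242) = -1.685216
  k2 = f(-0.125000, 0.730590) = -0.989693
  y ← 0.941242 + 0.25·(-0.989693) = 0.693818
t=0.000000, y=0.693818:
  k1 = f(0.000000, 0.693818) = -0.779842
  k2 = f(0.125000, 0.596338) = -0.451103
  y ← 0.693818 + 0.25·(-0.451103) = 0.581043
y(0.25) ≈ 0.5810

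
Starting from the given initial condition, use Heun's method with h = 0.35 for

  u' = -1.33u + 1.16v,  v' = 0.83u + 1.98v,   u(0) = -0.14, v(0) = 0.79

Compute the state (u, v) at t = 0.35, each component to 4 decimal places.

0.2590, 1.5285

Heun on (u,v): k1 = f(t_n, state_n); k2 = f(t_n + h, state_n + h·k1); state_{n+1} = state_n + (h/2)·(k1 + k2).
0.000000: (-0.140000, 0.790000)
  k1 = (1.102600, 1.448000)
  predictor → (0.245910, 1.296800)
  k2 = (1.177228, 2.771769)
  → (0.258970, 1.528460)
(u(0.35), v(0.35)) ≈ (0.2590, 1.5285)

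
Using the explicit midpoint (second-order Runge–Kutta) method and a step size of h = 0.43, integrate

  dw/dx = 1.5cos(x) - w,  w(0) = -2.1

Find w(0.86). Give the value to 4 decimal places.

-0.2066

Midpoint: k1 = f(x_n, w_n); k2 = f(x_n + h/2, w_n + (h/2)·k1); w_{n+1} = w_n + h·k2.
x=0.000000, w=-2.100000:
  k1 = f(0.000000, -2.100000) = 3.600000
  k2 = f(0.215000, -1.326000) = 2.791465
  w ← -2.100000 + 0.43·2.791465 = -0.899670
x=0.430000, w=-0.899670:
  k1 = f(0.430000, -0.899670) = 2.263119
  k2 = f(0.645000, -0.413100) = 1.611749
  w ← -0.899670 + 0.43·1.611749 = -0.206618
w(0.86) ≈ -0.2066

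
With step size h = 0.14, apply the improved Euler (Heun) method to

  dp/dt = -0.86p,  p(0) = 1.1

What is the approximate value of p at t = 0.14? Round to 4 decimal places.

Heun: k1 = f(t_n, p_n); k2 = f(t_n + h, p_n + h·k1); p_{n+1} = p_n + (h/2)·(k1 + k2).
t=0.000000, p=1.100000:
  k1 = f(0.000000, 1.100000) = -0.946000
  k2 = f(0.140000, 0.967560) = -0.832102
  p ← 1.100000 + (0.14/2)·(-0.946000 + (-0.832102)) = 0.975533
p(0.14) ≈ 0.9755

0.9755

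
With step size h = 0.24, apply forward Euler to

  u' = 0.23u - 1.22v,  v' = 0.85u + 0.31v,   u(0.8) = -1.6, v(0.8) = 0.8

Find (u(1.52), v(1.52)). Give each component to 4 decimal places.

Euler on (u,v): u_{n+1} = u_n + h·u', v_{n+1} = v_n + h·v'.
0.800000: (-1.600000, 0.800000); f=(-1.344000, -1.112000) → (-1.922560, 0.533120)
1.040000: (-1.922560, 0.533120); f=(-1.092595, -1.468909) → (-2.184783, 0.180582)
1.280000: (-2.184783, 0.180582); f=(-0.722810, -1.801085) → (-2.358257, -0.251679)
(u(1.52), v(1.52)) ≈ (-2.3583, -0.2517)

-2.3583, -0.2517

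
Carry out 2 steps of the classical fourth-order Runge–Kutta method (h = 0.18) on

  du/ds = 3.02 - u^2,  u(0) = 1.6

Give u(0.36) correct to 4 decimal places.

RK4: k1 = f(s_n, u_n); k2 = f(s_n + h/2, u_n + (h/2)·k1); k3 = f(s_n + h/2, u_n + (h/2)·k2); k4 = f(s_n + h, u_n + h·k3); u_{n+1} = u_n + (h/6)·(k1 + 2k2 + 2k3 + k4).
s=0.000000, u=1.600000:
  k1 = f(0.000000, 1.600000) = 0.460000
  k2 = f(0.090000, 1.641400) = 0.325806
  k3 = f(0.090000, 1.629323) = 0.365308
  k4 = f(0.180000, 1.665755) = 0.245259
  u ← 1.600000 + (0.18/6)·(k1 + 2k2 + 2k3 + k4) = 1.662625
s=0.180000, u=1.662625:
  k1 = f(0.180000, 1.662625) = 0.255679
  k2 = f(0.270000, 1.685636) = 0.178632
  k3 = f(0.270000, 1.678701) = 0.201961
  k4 = f(0.360000, 1.698978) = 0.133475
  u ← 1.662625 + (0.18/6)·(k1 + 2k2 + 2k3 + k4) = 1.697135
u(0.36) ≈ 1.6971

1.6971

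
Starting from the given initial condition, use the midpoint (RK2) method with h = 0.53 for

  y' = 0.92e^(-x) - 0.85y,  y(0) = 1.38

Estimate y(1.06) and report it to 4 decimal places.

0.9124

Midpoint: k1 = f(x_n, y_n); k2 = f(x_n + h/2, y_n + (h/2)·k1); y_{n+1} = y_n + h·k2.
x=0.000000, y=1.380000:
  k1 = f(0.000000, 1.380000) = -0.253000
  k2 = f(0.265000, 1.312955) = -0.410182
  y ← 1.380000 + 0.53·(-0.410182) = 1.162603
x=0.530000, y=1.162603:
  k1 = f(0.530000, 1.162603) = -0.446696
  k2 = f(0.795000, 1.044229) = -0.472140
  y ← 1.162603 + 0.53·(-0.472140) = 0.912369
y(1.06) ≈ 0.9124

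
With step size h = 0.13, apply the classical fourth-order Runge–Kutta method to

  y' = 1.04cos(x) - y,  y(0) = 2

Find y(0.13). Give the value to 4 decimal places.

RK4: k1 = f(x_n, y_n); k2 = f(x_n + h/2, y_n + (h/2)·k1); k3 = f(x_n + h/2, y_n + (h/2)·k2); k4 = f(x_n + h, y_n + h·k3); y_{n+1} = y_n + (h/6)·(k1 + 2k2 + 2k3 + k4).
x=0.000000, y=2.000000:
  k1 = f(0.000000, 2.000000) = -0.960000
  k2 = f(0.065000, 1.937600) = -0.899796
  k3 = f(0.065000, 1.941513) = -0.903709
  k4 = f(0.130000, 1.882518) = -0.851293
  y ← 2.000000 + (0.13/6)·(k1 + 2k2 + 2k3 + k4) = 1.882603
y(0.13) ≈ 1.8826

1.8826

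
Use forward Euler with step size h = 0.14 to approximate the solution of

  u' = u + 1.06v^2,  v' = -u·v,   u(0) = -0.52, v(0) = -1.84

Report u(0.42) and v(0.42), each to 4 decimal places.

Euler on (u,v): u_{n+1} = u_n + h·u', v_{n+1} = v_n + h·v'.
0.000000: (-0.520000, -1.840000); f=(3.068736, -0.956800) → (-0.090377, -1.973952)
0.140000: (-0.090377, -1.973952); f=(4.039899, -0.178400) → (0.475209, -1.998928)
0.280000: (0.475209, -1.998928); f=(4.710665, 0.949908) → (1.134702, -1.865941)
(u(0.42), v(0.42)) ≈ (1.1347, -1.8659)

1.1347, -1.8659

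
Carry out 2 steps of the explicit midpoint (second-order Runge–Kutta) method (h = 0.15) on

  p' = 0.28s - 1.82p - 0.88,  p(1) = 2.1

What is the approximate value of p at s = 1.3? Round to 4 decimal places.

1.1005

Midpoint: k1 = f(s_n, p_n); k2 = f(s_n + h/2, p_n + (h/2)·k1); p_{n+1} = p_n + h·k2.
s=1.000000, p=2.100000:
  k1 = f(1.000000, 2.100000) = -4.422000
  k2 = f(1.075000, 1.768350) = -3.797397
  p ← 2.100000 + 0.15·(-3.797397) = 1.530390
s=1.150000, p=1.530390:
  k1 = f(1.150000, 1.530390) = -3.343311
  k2 = f(1.225000, 1.279642) = -2.865949
  p ← 1.530390 + 0.15·(-2.865949) = 1.100498
p(1.3) ≈ 1.1005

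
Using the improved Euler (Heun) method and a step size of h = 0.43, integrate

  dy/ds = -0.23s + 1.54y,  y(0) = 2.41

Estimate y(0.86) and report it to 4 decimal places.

8.4132

Heun: k1 = f(s_n, y_n); k2 = f(s_n + h, y_n + h·k1); y_{n+1} = y_n + (h/2)·(k1 + k2).
s=0.000000, y=2.410000:
  k1 = f(0.000000, 2.410000) = 3.711400
  k2 = f(0.430000, 4.005902) = 6.070189
  y ← 2.410000 + (0.43/2)·(3.711400 + 6.070189) = 4.513042
s=0.430000, y=4.513042:
  k1 = f(0.430000, 4.513042) = 6.851184
  k2 = f(0.860000, 7.459051) = 11.289138
  y ← 4.513042 + (0.43/2)·(6.851184 + 11.289138) = 8.413211
y(0.86) ≈ 8.4132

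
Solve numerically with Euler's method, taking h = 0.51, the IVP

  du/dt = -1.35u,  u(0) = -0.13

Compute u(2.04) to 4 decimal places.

Euler: u_{n+1} = u_n + h·f(t_n, u_n).
t=0.000000, u=-0.130000: f=0.175500 → u ← -0.130000 + 0.51·0.175500 = -0.040495
t=0.510000, u=-0.040495: f=0.054668 → u ← -0.040495 + 0.51·0.054668 = -0.012614
t=1.020000, u=-0.012614: f=0.017029 → u ← -0.012614 + 0.51·0.017029 = -0.003929
t=1.530000, u=-0.003929: f=0.005305 → u ← -0.003929 + 0.51·0.005305 = -0.001224
u(2.04) ≈ -0.0012

-0.0012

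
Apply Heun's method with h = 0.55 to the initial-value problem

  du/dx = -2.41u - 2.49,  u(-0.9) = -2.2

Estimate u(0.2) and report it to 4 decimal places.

Heun: k1 = f(x_n, u_n); k2 = f(x_n + h, u_n + h·k1); u_{n+1} = u_n + (h/2)·(k1 + k2).
x=-0.900000, u=-2.200000:
  k1 = f(-0.900000, -2.200000) = 2.812000
  k2 = f(-0.350000, -0.653400) = -0.915306
  u ← -2.200000 + (0.55/2)·(2.812000 + (-0.915306)) = -1.678409
x=-0.350000, u=-1.678409:
  k1 = f(-0.350000, -1.678409) = 1.554966
  k2 = f(0.200000, -0.823178) = -0.506141
  u ← -1.678409 + (0.55/2)·(1.554966 + (-0.506141)) = -1.389982
u(0.2) ≈ -1.3900

-1.3900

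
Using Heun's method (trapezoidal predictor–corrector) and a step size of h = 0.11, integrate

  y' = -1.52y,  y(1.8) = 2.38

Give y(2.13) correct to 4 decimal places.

Heun: k1 = f(s_n, y_n); k2 = f(s_n + h, y_n + h·k1); y_{n+1} = y_n + (h/2)·(k1 + k2).
s=1.800000, y=2.380000:
  k1 = f(1.800000, 2.380000) = -3.617600
  k2 = f(1.910000, 1.982064) = -3.012737
  y ← 2.380000 + (0.11/2)·(-3.617600 + (-3.012737)) = 2.015331
s=1.910000, y=2.015331:
  k1 = f(1.910000, 2.015331) = -3.063304
  k2 = f(2.020000, 1.678368) = -2.551119
  y ← 2.015331 + (0.11/2)·(-3.063304 + (-2.551119)) = 1.706538
s=2.020000, y=1.706538:
  k1 = f(2.020000, 1.706538) = -2.593938
  k2 = f(2.130000, 1.421205) = -2.160232
  y ← 1.706538 + (0.11/2)·(-2.593938 + (-2.160232)) = 1.445059
y(2.13) ≈ 1.4451

1.4451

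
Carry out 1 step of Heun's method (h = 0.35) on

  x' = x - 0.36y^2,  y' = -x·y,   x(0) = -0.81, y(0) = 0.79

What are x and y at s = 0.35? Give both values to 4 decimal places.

Heun on (x,y): k1 = f(s_n, state_n); k2 = f(s_n + h, state_n + h·k1); state_{n+1} = state_n + (h/2)·(k1 + k2).
0.000000: (-0.810000, 0.790000)
  k1 = (-1.034676, 0.639900)
  predictor → (-1.172137, 1.013965)
  k2 = (-1.542262, 1.188505)
  → (-1.260964, 1.109971)
(x(0.35), y(0.35)) ≈ (-1.2610, 1.1100)

-1.2610, 1.1100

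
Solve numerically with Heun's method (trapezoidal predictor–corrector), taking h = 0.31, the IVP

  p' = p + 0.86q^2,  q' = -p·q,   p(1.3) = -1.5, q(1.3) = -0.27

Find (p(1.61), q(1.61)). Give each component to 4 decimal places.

Heun on (p,q): k1 = f(t_n, state_n); k2 = f(t_n + h, state_n + h·k1); state_{n+1} = state_n + (h/2)·(k1 + k2).
1.300000: (-1.500000, -0.270000)
  k1 = (-1.437306, -0.405000)
  predictor → (-1.945565, -0.395550)
  k2 = (-1.811009, -0.769568)
  → (-2.003489, -0.452058)
(p(1.61), q(1.61)) ≈ (-2.0035, -0.4521)

-2.0035, -0.4521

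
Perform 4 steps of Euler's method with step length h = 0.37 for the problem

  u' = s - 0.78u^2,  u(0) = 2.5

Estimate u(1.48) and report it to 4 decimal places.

1.0410

Euler: u_{n+1} = u_n + h·f(s_n, u_n).
s=0.000000, u=2.500000: f=-4.875000 → u ← 2.500000 + 0.37·(-4.875000) = 0.696250
s=0.370000, u=0.696250: f=-0.008116 → u ← 0.696250 + 0.37·(-0.008116) = 0.693247
s=0.740000, u=0.693247: f=0.365139 → u ← 0.693247 + 0.37·0.365139 = 0.828348
s=1.110000, u=0.828348: f=0.574794 → u ← 0.828348 + 0.37·0.574794 = 1.041022
u(1.48) ≈ 1.0410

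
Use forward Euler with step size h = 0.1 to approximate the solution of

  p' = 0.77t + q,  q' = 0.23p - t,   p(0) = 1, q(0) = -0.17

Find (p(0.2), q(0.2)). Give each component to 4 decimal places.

Euler on (p,q): p_{n+1} = p_n + h·p', q_{n+1} = q_n + h·q'.
0.000000: (1.000000, -0.170000); f=(-0.170000, 0.230000) → (0.983000, -0.147000)
0.100000: (0.983000, -0.147000); f=(-0.070000, 0.126090) → (0.976000, -0.134391)
(p(0.2), q(0.2)) ≈ (0.9760, -0.1344)

0.9760, -0.1344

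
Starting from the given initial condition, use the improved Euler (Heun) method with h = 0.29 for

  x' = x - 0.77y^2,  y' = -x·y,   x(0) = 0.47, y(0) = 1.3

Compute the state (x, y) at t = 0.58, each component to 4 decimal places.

-0.0094, 1.1323

Heun on (x,y): k1 = f(t_n, state_n); k2 = f(t_n + h, state_n + h·k1); state_{n+1} = state_n + (h/2)·(k1 + k2).
0.000000: (0.470000, 1.300000)
  k1 = (-0.831300, -0.611000)
  predictor → (0.228923, 1.122810)
  k2 = (-0.741818, -0.257037)
  → (0.241898, 1.174135)
0.290000: (0.241898, 1.174135)
  k1 = (-0.819618, -0.284021)
  predictor → (0.004209, 1.091769)
  k2 = (-0.913600, -0.004595)
  → (-0.009419, 1.132285)
(x(0.58), y(0.58)) ≈ (-0.0094, 1.1323)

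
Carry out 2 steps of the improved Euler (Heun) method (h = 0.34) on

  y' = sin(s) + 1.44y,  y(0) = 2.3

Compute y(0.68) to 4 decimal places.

Heun: k1 = f(s_n, y_n); k2 = f(s_n + h, y_n + h·k1); y_{n+1} = y_n + (h/2)·(k1 + k2).
s=0.000000, y=2.300000:
  k1 = f(0.000000, 2.300000) = 3.312000
  k2 = f(0.340000, 3.426080) = 5.267042
  y ← 2.300000 + (0.34/2)·(3.312000 + 5.267042) = 3.758437
s=0.340000, y=3.758437:
  k1 = f(0.340000, 3.758437) = 5.745637
  k2 = f(0.680000, 5.711954) = 8.854006
  y ← 3.758437 + (0.34/2)·(5.745637 + 8.854006) = 6.240376
y(0.68) ≈ 6.2404

6.2404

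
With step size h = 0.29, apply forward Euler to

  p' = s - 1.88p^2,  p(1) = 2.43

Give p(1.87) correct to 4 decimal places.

0.1598

Euler: p_{n+1} = p_n + h·f(s_n, p_n).
s=1.000000, p=2.430000: f=-10.101212 → p ← 2.430000 + 0.29·(-10.101212) = -0.499351
s=1.290000, p=-0.499351: f=0.821218 → p ← -0.499351 + 0.29·0.821218 = -0.261198
s=1.580000, p=-0.261198: f=1.451738 → p ← -0.261198 + 0.29·1.451738 = 0.159806
p(1.87) ≈ 0.1598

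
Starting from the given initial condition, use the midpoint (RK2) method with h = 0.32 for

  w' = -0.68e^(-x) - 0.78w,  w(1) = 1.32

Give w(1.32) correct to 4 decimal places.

Midpoint: k1 = f(x_n, w_n); k2 = f(x_n + h/2, w_n + (h/2)·k1); w_{n+1} = w_n + h·k2.
x=1.000000, w=1.320000:
  k1 = f(1.000000, 1.320000) = -1.279758
  k2 = f(1.160000, 1.115239) = -1.083057
  w ← 1.320000 + 0.32·(-1.083057) = 0.973422
w(1.32) ≈ 0.9734

0.9734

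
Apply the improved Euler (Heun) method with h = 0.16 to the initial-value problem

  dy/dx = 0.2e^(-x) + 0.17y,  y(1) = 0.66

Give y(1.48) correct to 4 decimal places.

0.7455

Heun: k1 = f(x_n, y_n); k2 = f(x_n + h, y_n + h·k1); y_{n+1} = y_n + (h/2)·(k1 + k2).
x=1.000000, y=0.660000:
  k1 = f(1.000000, 0.660000) = 0.185776
  k2 = f(1.160000, 0.689724) = 0.179950
  y ← 0.660000 + (0.16/2)·(0.185776 + 0.179950) = 0.689258
x=1.160000, y=0.689258:
  k1 = f(1.160000, 0.689258) = 0.179871
  k2 = f(1.320000, 0.718037) = 0.175493
  y ← 0.689258 + (0.16/2)·(0.179871 + 0.175493) = 0.717687
x=1.320000, y=0.717687:
  k1 = f(1.320000, 0.717687) = 0.175434
  k2 = f(1.480000, 0.745757) = 0.172306
  y ← 0.717687 + (0.16/2)·(0.175434 + 0.172306) = 0.745506
y(1.48) ≈ 0.7455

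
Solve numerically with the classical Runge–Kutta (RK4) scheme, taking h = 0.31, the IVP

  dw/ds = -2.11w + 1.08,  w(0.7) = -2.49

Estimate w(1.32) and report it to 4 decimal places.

-0.3024

RK4: k1 = f(s_n, w_n); k2 = f(s_n + h/2, w_n + (h/2)·k1); k3 = f(s_n + h/2, w_n + (h/2)·k2); k4 = f(s_n + h, w_n + h·k3); w_{n+1} = w_n + (h/6)·(k1 + 2k2 + 2k3 + k4).
s=0.700000, w=-2.490000:
  k1 = f(0.700000, -2.490000) = 6.333900
  k2 = f(0.855000, -1.508246) = 4.262398
  k3 = f(0.855000, -1.829328) = 4.939883
  k4 = f(1.010000, -0.958636) = 3.102723
  w ← -2.490000 + (0.31/6)·(k1 + 2k2 + 2k3 + k4) = -1.051539
s=1.010000, w=-1.051539:
  k1 = f(1.010000, -1.051539) = 3.298747
  k2 = f(1.165000, -0.540233) = 2.219892
  k3 = f(1.165000, -0.707456) = 2.572731
  k4 = f(1.320000, -0.253992) = 1.615923
  w ← -1.051539 + (0.31/6)·(k1 + 2k2 + 2k3 + k4) = -0.302376
w(1.32) ≈ -0.3024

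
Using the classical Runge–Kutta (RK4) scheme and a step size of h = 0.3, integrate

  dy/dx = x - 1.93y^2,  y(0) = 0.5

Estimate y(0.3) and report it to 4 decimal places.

0.4262

RK4: k1 = f(x_n, y_n); k2 = f(x_n + h/2, y_n + (h/2)·k1); k3 = f(x_n + h/2, y_n + (h/2)·k2); k4 = f(x_n + h, y_n + h·k3); y_{n+1} = y_n + (h/6)·(k1 + 2k2 + 2k3 + k4).
x=0.000000, y=0.500000:
  k1 = f(0.000000, 0.500000) = -0.482500
  k2 = f(0.150000, 0.427625) = -0.202926
  k3 = f(0.150000, 0.469561) = -0.275541
  k4 = f(0.300000, 0.417338) = -0.036149
  y ← 0.500000 + (0.3/6)·(k1 + 2k2 + 2k3 + k4) = 0.426221
y(0.3) ≈ 0.4262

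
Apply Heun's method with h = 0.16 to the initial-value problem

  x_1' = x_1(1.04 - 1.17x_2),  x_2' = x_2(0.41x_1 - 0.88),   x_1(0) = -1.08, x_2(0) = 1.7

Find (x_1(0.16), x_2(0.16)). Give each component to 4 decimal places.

Heun on (x_1,x_2): k1 = f(t_n, state_n); k2 = f(t_n + h, state_n + h·k1); state_{n+1} = state_n + (h/2)·(k1 + k2).
0.000000: (-1.080000, 1.700000)
  k1 = (1.024920, -2.248760)
  predictor → (-0.916013, 1.340198)
  k2 = (0.483684, -1.682707)
  → (-0.959312, 1.385483)
(x_1(0.16), x_2(0.16)) ≈ (-0.9593, 1.3855)

-0.9593, 1.3855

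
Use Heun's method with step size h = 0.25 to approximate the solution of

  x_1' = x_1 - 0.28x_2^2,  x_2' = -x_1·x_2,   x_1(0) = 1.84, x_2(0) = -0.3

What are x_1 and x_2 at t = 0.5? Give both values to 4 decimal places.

3.0126, -0.1024

Heun on (x_1,x_2): k1 = f(t_n, state_n); k2 = f(t_n + h, state_n + h·k1); state_{n+1} = state_n + (h/2)·(k1 + k2).
0.000000: (1.840000, -0.300000)
  k1 = (1.814800, 0.552000)
  predictor → (2.293700, -0.162000)
  k2 = (2.286352, 0.371579)
  → (2.352644, -0.184553)
0.250000: (2.352644, -0.184553)
  k1 = (2.343107, 0.434187)
  predictor → (2.938421, -0.076006)
  k2 = (2.936803, 0.223337)
  → (3.012633, -0.102362)
(x_1(0.5), x_2(0.5)) ≈ (3.0126, -0.1024)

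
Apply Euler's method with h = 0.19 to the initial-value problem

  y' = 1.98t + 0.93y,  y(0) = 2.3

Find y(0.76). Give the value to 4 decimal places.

Euler: y_{n+1} = y_n + h·f(t_n, y_n).
t=0.000000, y=2.300000: f=2.139000 → y ← 2.300000 + 0.19·2.139000 = 2.706410
t=0.190000, y=2.706410: f=2.893161 → y ← 2.706410 + 0.19·2.893161 = 3.256111
t=0.380000, y=3.256111: f=3.780583 → y ← 3.256111 + 0.19·3.780583 = 3.974421
t=0.570000, y=3.974421: f=4.824812 → y ← 3.974421 + 0.19·4.824812 = 4.891136
y(0.76) ≈ 4.8911

4.8911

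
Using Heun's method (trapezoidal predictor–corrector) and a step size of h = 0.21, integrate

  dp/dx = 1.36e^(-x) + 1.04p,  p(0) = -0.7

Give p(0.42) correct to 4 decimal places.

-0.4854

Heun: k1 = f(x_n, p_n); k2 = f(x_n + h, p_n + h·k1); p_{n+1} = p_n + (h/2)·(k1 + k2).
x=0.000000, p=-0.700000:
  k1 = f(0.000000, -0.700000) = 0.632000
  k2 = f(0.210000, -0.567280) = 0.512423
  p ← -0.700000 + (0.21/2)·(0.632000 + 0.512423) = -0.579836
x=0.210000, p=-0.579836:
  k1 = f(0.210000, -0.579836) = 0.499366
  k2 = f(0.420000, -0.474969) = 0.399616
  p ← -0.579836 + (0.21/2)·(0.499366 + 0.399616) = -0.485442
p(0.42) ≈ -0.4854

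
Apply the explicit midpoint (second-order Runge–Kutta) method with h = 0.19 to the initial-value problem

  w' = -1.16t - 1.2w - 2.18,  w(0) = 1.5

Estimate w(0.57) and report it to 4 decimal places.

Midpoint: k1 = f(t_n, w_n); k2 = f(t_n + h/2, w_n + (h/2)·k1); w_{n+1} = w_n + h·k2.
t=0.000000, w=1.500000:
  k1 = f(0.000000, 1.500000) = -3.980000
  k2 = f(0.095000, 1.121900) = -3.636480
  w ← 1.500000 + 0.19·(-3.636480) = 0.809069
t=0.190000, w=0.809069:
  k1 = f(0.190000, 0.809069) = -3.371283
  k2 = f(0.285000, 0.488797) = -3.097156
  w ← 0.809069 + 0.19·(-3.097156) = 0.220609
t=0.380000, w=0.220609:
  k1 = f(0.380000, 0.220609) = -2.885531
  k2 = f(0.475000, -0.053516) = -2.666780
  w ← 0.220609 + 0.19·(-2.666780) = -0.286079
w(0.57) ≈ -0.2861

-0.2861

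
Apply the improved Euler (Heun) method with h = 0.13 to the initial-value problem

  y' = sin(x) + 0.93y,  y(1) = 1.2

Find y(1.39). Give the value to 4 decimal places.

Heun: k1 = f(x_n, y_n); k2 = f(x_n + h, y_n + h·k1); y_{n+1} = y_n + (h/2)·(k1 + k2).
x=1.000000, y=1.200000:
  k1 = f(1.000000, 1.200000) = 1.957471
  k2 = f(1.130000, 1.454471) = 2.257070
  y ← 1.200000 + (0.13/2)·(1.957471 + 2.257070) = 1.473945
x=1.130000, y=1.473945:
  k1 = f(1.130000, 1.473945) = 2.275181
  k2 = f(1.260000, 1.769719) = 2.597929
  y ← 1.473945 + (0.13/2)·(2.275181 + 2.597929) = 1.790697
x=1.260000, y=1.790697:
  k1 = f(1.260000, 1.790697) = 2.617439
  k2 = f(1.390000, 2.130964) = 2.965498
  y ← 1.790697 + (0.13/2)·(2.617439 + 2.965498) = 2.153588
y(1.39) ≈ 2.1536

2.1536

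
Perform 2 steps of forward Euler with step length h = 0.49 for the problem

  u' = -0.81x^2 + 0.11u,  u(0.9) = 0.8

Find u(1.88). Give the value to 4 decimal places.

Euler: u_{n+1} = u_n + h·f(x_n, u_n).
x=0.900000, u=0.800000: f=-0.568100 → u ← 0.800000 + 0.49·(-0.568100) = 0.521631
x=1.390000, u=0.521631: f=-1.507622 → u ← 0.521631 + 0.49·(-1.507622) = -0.217104
u(1.88) ≈ -0.2171

-0.2171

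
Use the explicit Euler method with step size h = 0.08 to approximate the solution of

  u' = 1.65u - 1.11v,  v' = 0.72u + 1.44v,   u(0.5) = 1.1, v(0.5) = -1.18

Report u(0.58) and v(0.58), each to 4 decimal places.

Euler on (u,v): u_{n+1} = u_n + h·u', v_{n+1} = v_n + h·v'.
0.500000: (1.100000, -1.180000); f=(3.124800, -0.907200) → (1.349984, -1.252576)
(u(0.58), v(0.58)) ≈ (1.3500, -1.2526)

1.3500, -1.2526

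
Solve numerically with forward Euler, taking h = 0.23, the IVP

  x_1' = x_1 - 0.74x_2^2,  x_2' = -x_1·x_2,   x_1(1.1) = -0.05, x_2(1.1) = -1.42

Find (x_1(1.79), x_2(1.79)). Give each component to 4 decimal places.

-1.4637, -1.8766

Euler on (x_1,x_2): x_1_{n+1} = x_1_n + h·x_1', x_2_{n+1} = x_2_n + h·x_2'.
1.100000: (-0.050000, -1.420000); f=(-1.542136, -0.071000) → (-0.404691, -1.436330)
1.330000: (-0.404691, -1.436330); f=(-1.931344, -0.581270) → (-0.848900, -1.570022)
1.560000: (-0.848900, -1.570022); f=(-2.672978, -1.332792) → (-1.463685, -1.876564)
(x_1(1.79), x_2(1.79)) ≈ (-1.4637, -1.8766)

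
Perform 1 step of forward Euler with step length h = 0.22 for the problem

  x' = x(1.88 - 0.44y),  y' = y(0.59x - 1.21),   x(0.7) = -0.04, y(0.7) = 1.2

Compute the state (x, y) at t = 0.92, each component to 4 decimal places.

Euler on (x,y): x_{n+1} = x_n + h·x', y_{n+1} = y_n + h·y'.
0.700000: (-0.040000, 1.200000); f=(-0.054080, -1.480320) → (-0.051898, 0.874330)
(x(0.92), y(0.92)) ≈ (-0.0519, 0.8743)

-0.0519, 0.8743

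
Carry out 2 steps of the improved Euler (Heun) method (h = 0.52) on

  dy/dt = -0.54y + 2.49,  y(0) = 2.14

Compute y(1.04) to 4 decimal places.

3.1890

Heun: k1 = f(t_n, y_n); k2 = f(t_n + h, y_n + h·k1); y_{n+1} = y_n + (h/2)·(k1 + k2).
t=0.000000, y=2.140000:
  k1 = f(0.000000, 2.140000) = 1.334400
  k2 = f(0.520000, 2.833888) = 0.959700
  y ← 2.140000 + (0.52/2)·(1.334400 + 0.959700) = 2.736466
t=0.520000, y=2.736466:
  k1 = f(0.520000, 2.736466) = 1.012308
  k2 = f(1.040000, 3.262866) = 0.728052
  y ← 2.736466 + (0.52/2)·(1.012308 + 0.728052) = 3.188960
y(1.04) ≈ 3.1890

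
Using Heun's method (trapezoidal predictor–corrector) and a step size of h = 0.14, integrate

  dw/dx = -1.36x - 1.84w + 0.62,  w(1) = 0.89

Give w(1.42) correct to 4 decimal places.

0.1045

Heun: k1 = f(x_n, w_n); k2 = f(x_n + h, w_n + h·k1); w_{n+1} = w_n + (h/2)·(k1 + k2).
x=1.000000, w=0.890000:
  k1 = f(1.000000, 0.890000) = -2.377600
  k2 = f(1.140000, 0.557136) = -1.955530
  w ← 0.890000 + (0.14/2)·(-2.377600 + (-1.955530)) = 0.586681
x=1.140000, w=0.586681:
  k1 = f(1.140000, 0.586681) = -2.009893
  k2 = f(1.280000, 0.305296) = -1.682544
  w ← 0.586681 + (0.14/2)·(-2.009893 + (-1.682544)) = 0.328210
x=1.280000, w=0.328210:
  k1 = f(1.280000, 0.328210) = -1.724707
  k2 = f(1.420000, 0.086751) = -1.470822
  w ← 0.328210 + (0.14/2)·(-1.724707 + (-1.470822)) = 0.104523
w(1.42) ≈ 0.1045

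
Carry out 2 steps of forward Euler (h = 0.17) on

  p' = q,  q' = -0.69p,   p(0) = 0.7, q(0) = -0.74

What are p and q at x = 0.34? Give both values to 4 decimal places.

Euler on (p,q): p_{n+1} = p_n + h·p', q_{n+1} = q_n + h·q'.
0.000000: (0.700000, -0.740000); f=(-0.740000, -0.483000) → (0.574200, -0.822110)
0.170000: (0.574200, -0.822110); f=(-0.822110, -0.396198) → (0.434441, -0.889464)
(p(0.34), q(0.34)) ≈ (0.4344, -0.8895)

0.4344, -0.8895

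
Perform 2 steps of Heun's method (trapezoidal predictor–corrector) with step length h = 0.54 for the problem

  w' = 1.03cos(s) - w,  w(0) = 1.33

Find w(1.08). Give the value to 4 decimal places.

Heun: k1 = f(s_n, w_n); k2 = f(s_n + h, w_n + h·k1); w_{n+1} = w_n + (h/2)·(k1 + k2).
s=0.000000, w=1.330000:
  k1 = f(0.000000, 1.330000) = -0.300000
  k2 = f(0.540000, 1.168000) = -0.284560
  w ← 1.330000 + (0.54/2)·(-0.300000 + (-0.284560)) = 1.172169
s=0.540000, w=1.172169:
  k1 = f(0.540000, 1.172169) = -0.288729
  k2 = f(1.080000, 1.016255) = -0.530787
  w ← 1.172169 + (0.54/2)·(-0.288729 + (-0.530787)) = 0.950900
w(1.08) ≈ 0.9509

0.9509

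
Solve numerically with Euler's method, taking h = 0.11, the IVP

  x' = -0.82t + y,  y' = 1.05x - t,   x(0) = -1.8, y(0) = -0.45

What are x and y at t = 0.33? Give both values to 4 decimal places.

Euler on (x,y): x_{n+1} = x_n + h·x', y_{n+1} = y_n + h·y'.
0.000000: (-1.800000, -0.450000); f=(-0.450000, -1.890000) → (-1.849500, -0.657900)
0.110000: (-1.849500, -0.657900); f=(-0.748100, -2.051975) → (-1.931791, -0.883617)
0.220000: (-1.931791, -0.883617); f=(-1.064017, -2.248381) → (-2.048833, -1.130939)
(x(0.33), y(0.33)) ≈ (-2.0488, -1.1309)

-2.0488, -1.1309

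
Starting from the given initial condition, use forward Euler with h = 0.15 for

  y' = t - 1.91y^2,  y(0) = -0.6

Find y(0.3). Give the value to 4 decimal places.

Euler: y_{n+1} = y_n + h·f(t_n, y_n).
t=0.000000, y=-0.600000: f=-0.687600 → y ← -0.600000 + 0.15·(-0.687600) = -0.703140
t=0.150000, y=-0.703140: f=-0.794315 → y ← -0.703140 + 0.15·(-0.794315) = -0.822287
y(0.3) ≈ -0.8223

-0.8223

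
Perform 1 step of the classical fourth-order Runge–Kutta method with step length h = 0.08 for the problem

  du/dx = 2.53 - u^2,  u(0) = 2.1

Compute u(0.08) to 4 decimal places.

1.9718

RK4: k1 = f(x_n, u_n); k2 = f(x_n + h/2, u_n + (h/2)·k1); k3 = f(x_n + h/2, u_n + (h/2)·k2); k4 = f(x_n + h, u_n + h·k3); u_{n+1} = u_n + (h/6)·(k1 + 2k2 + 2k3 + k4).
x=0.000000, u=2.100000:
  k1 = f(0.000000, 2.100000) = -1.880000
  k2 = f(0.040000, 2.024800) = -1.569815
  k3 = f(0.040000, 2.037207) = -1.620214
  k4 = f(0.080000, 1.970383) = -1.352409
  u ← 2.100000 + (0.08/6)·(k1 + 2k2 + 2k3 + k4) = 1.971834
u(0.08) ≈ 1.9718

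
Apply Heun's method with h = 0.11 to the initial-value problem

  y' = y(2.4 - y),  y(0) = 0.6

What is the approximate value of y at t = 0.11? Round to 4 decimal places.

0.7259

Heun: k1 = f(t_n, y_n); k2 = f(t_n + h, y_n + h·k1); y_{n+1} = y_n + (h/2)·(k1 + k2).
t=0.000000, y=0.600000:
  k1 = f(0.000000, 0.600000) = 1.080000
  k2 = f(0.110000, 0.718800) = 1.208447
  y ← 0.600000 + (0.11/2)·(1.080000 + 1.208447) = 0.725865
y(0.11) ≈ 0.7259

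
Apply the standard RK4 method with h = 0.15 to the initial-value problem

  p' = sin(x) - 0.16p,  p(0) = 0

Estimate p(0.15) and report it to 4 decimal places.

RK4: k1 = f(x_n, p_n); k2 = f(x_n + h/2, p_n + (h/2)·k1); k3 = f(x_n + h/2, p_n + (h/2)·k2); k4 = f(x_n + h, p_n + h·k3); p_{n+1} = p_n + (h/6)·(k1 + 2k2 + 2k3 + k4).
x=0.000000, p=0.000000:
  k1 = f(0.000000, 0.000000) = 0.000000
  k2 = f(0.075000, 0.000000) = 0.074930
  k3 = f(0.075000, 0.005620) = 0.074031
  k4 = f(0.150000, 0.011105) = 0.147661
  p ← 0.000000 + (0.15/6)·(k1 + 2k2 + 2k3 + k4) = 0.011140
p(0.15) ≈ 0.0111

0.0111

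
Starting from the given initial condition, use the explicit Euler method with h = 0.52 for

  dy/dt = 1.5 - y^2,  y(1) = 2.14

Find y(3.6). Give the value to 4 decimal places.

1.2258

Euler: y_{n+1} = y_n + h·f(t_n, y_n).
t=1.000000, y=2.140000: f=-3.079600 → y ← 2.140000 + 0.52·(-3.079600) = 0.538608
t=1.520000, y=0.538608: f=1.209901 → y ← 0.538608 + 0.52·1.209901 = 1.167757
t=2.040000, y=1.167757: f=0.136344 → y ← 1.167757 + 0.52·0.136344 = 1.238656
t=2.560000, y=1.238656: f=-0.034268 → y ← 1.238656 + 0.52·(-0.034268) = 1.220836
t=3.080000, y=1.220836: f=0.009559 → y ← 1.220836 + 0.52·0.009559 = 1.225807
y(3.6) ≈ 1.2258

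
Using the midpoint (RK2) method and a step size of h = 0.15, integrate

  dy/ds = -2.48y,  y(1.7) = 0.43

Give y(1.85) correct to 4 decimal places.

Midpoint: k1 = f(s_n, y_n); k2 = f(s_n + h/2, y_n + (h/2)·k1); y_{n+1} = y_n + h·k2.
s=1.700000, y=0.430000:
  k1 = f(1.700000, 0.430000) = -1.066400
  k2 = f(1.775000, 0.350020) = -0.868050
  y ← 0.430000 + 0.15·(-0.868050) = 0.299793
y(1.85) ≈ 0.2998

0.2998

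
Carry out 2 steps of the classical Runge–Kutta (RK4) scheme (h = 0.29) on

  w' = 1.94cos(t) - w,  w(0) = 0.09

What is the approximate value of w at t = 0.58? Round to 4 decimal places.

RK4: k1 = f(t_n, w_n); k2 = f(t_n + h/2, w_n + (h/2)·k1); k3 = f(t_n + h/2, w_n + (h/2)·k2); k4 = f(t_n + h, w_n + h·k3); w_{n+1} = w_n + (h/6)·(k1 + 2k2 + 2k3 + k4).
t=0.000000, w=0.090000:
  k1 = f(0.000000, 0.090000) = 1.850000
  k2 = f(0.145000, 0.358250) = 1.561391
  k3 = f(0.145000, 0.316402) = 1.603240
  k4 = f(0.290000, 0.554940) = 1.304054
  w ← 0.090000 + (0.29/6)·(k1 + 2k2 + 2k3 + k4) = 0.548360
t=0.290000, w=0.548360:
  k1 = f(0.290000, 0.548360) = 1.310633
  k2 = f(0.435000, 0.738402) = 1.020926
  k3 = f(0.435000, 0.696395) = 1.062933
  k4 = f(0.580000, 0.856611) = 0.766127
  w ← 0.548360 + (0.29/6)·(k1 + 2k2 + 2k3 + k4) = 0.850177
w(0.58) ≈ 0.8502

0.8502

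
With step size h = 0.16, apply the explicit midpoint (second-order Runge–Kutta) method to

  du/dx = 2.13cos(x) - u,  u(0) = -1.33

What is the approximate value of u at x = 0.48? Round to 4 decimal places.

-0.0503

Midpoint: k1 = f(x_n, u_n); k2 = f(x_n + h/2, u_n + (h/2)·k1); u_{n+1} = u_n + h·k2.
x=0.000000, u=-1.330000:
  k1 = f(0.000000, -1.330000) = 3.460000
  k2 = f(0.080000, -1.053200) = 3.176388
  u ← -1.330000 + 0.16·3.176388 = -0.821778
x=0.160000, u=-0.821778:
  k1 = f(0.160000, -0.821778) = 2.924572
  k2 = f(0.240000, -0.587812) = 2.656762
  u ← -0.821778 + 0.16·2.656762 = -0.396696
x=0.320000, u=-0.396696:
  k1 = f(0.320000, -0.396696) = 2.418567
  k2 = f(0.400000, -0.203211) = 2.165071
  u ← -0.396696 + 0.16·2.165071 = -0.050285
u(0.48) ≈ -0.0503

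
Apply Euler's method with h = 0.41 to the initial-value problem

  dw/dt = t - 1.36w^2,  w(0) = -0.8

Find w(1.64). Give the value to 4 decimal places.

-7.8536

Euler: w_{n+1} = w_n + h·f(t_n, w_n).
t=0.000000, w=-0.800000: f=-0.870400 → w ← -0.800000 + 0.41·(-0.870400) = -1.156864
t=0.410000, w=-1.156864: f=-1.410135 → w ← -1.156864 + 0.41·(-1.410135) = -1.735019
t=0.820000, w=-1.735019: f=-3.273997 → w ← -1.735019 + 0.41·(-3.273997) = -3.077358
t=1.230000, w=-3.077358: f=-11.649379 → w ← -3.077358 + 0.41·(-11.649379) = -7.853603
w(1.64) ≈ -7.8536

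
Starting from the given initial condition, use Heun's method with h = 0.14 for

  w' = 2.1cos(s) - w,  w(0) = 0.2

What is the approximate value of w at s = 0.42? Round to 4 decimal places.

Heun: k1 = f(s_n, w_n); k2 = f(s_n + h, w_n + h·k1); w_{n+1} = w_n + (h/2)·(k1 + k2).
s=0.000000, w=0.200000:
  k1 = f(0.000000, 0.200000) = 1.900000
  k2 = f(0.140000, 0.466000) = 1.613454
  w ← 0.200000 + (0.14/2)·(1.900000 + 1.613454) = 0.445942
s=0.140000, w=0.445942:
  k1 = f(0.140000, 0.445942) = 1.633512
  k2 = f(0.280000, 0.674633) = 1.343583
  w ← 0.445942 + (0.14/2)·(1.633512 + 1.343583) = 0.654338
s=0.280000, w=0.654338:
  k1 = f(0.280000, 0.654338) = 1.363878
  k2 = f(0.420000, 0.845281) = 1.072205
  w ← 0.654338 + (0.14/2)·(1.363878 + 1.072205) = 0.824864
w(0.42) ≈ 0.8249

0.8249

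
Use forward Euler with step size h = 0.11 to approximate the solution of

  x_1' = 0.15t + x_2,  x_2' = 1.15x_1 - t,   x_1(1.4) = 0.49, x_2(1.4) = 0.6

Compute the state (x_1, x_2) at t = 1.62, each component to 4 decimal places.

Euler on (x_1,x_2): x_1_{n+1} = x_1_n + h·x_1', x_2_{n+1} = x_2_n + h·x_2'.
1.400000: (0.490000, 0.600000); f=(0.810000, -0.836500) → (0.579100, 0.507985)
1.510000: (0.579100, 0.507985); f=(0.734485, -0.844035) → (0.659893, 0.415141)
(x_1(1.62), x_2(1.62)) ≈ (0.6599, 0.4151)

0.6599, 0.4151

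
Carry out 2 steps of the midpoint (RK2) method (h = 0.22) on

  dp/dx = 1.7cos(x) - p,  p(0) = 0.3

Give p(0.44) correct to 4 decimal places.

Midpoint: k1 = f(x_n, p_n); k2 = f(x_n + h/2, p_n + (h/2)·k1); p_{n+1} = p_n + h·k2.
x=0.000000, p=0.300000:
  k1 = f(0.000000, 0.300000) = 1.400000
  k2 = f(0.110000, 0.454000) = 1.235725
  p ← 0.300000 + 0.22·1.235725 = 0.571860
x=0.220000, p=0.571860:
  k1 = f(0.220000, 0.571860) = 1.087166
  k2 = f(0.330000, 0.691448) = 0.916824
  p ← 0.571860 + 0.22·0.916824 = 0.773561
p(0.44) ≈ 0.7736

0.7736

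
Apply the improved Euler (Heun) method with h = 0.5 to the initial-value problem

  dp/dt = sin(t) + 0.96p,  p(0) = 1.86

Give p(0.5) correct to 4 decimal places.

Heun: k1 = f(t_n, p_n); k2 = f(t_n + h, p_n + h·k1); p_{n+1} = p_n + (h/2)·(k1 + k2).
t=0.000000, p=1.860000:
  k1 = f(0.000000, 1.860000) = 1.785600
  k2 = f(0.500000, 2.752800) = 3.122114
  p ← 1.860000 + (0.5/2)·(1.785600 + 3.122114) = 3.086928
p(0.5) ≈ 3.0869

3.0869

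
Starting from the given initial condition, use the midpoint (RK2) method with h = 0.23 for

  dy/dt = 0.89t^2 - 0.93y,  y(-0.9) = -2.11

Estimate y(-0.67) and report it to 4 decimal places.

Midpoint: k1 = f(t_n, y_n); k2 = f(t_n + h/2, y_n + (h/2)·k1); y_{n+1} = y_n + h·k2.
t=-0.900000, y=-2.110000:
  k1 = f(-0.900000, -2.110000) = 2.683200
  k2 = f(-0.785000, -1.801432) = 2.223772
  y ← -2.110000 + 0.23·2.223772 = -1.598532
y(-0.67) ≈ -1.5985

-1.5985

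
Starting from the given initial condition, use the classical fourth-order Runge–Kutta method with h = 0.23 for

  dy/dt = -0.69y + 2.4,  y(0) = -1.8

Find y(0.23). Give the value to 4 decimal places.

RK4: k1 = f(t_n, y_n); k2 = f(t_n + h/2, y_n + (h/2)·k1); k3 = f(t_n + h/2, y_n + (h/2)·k2); k4 = f(t_n + h, y_n + h·k3); y_{n+1} = y_n + (h/6)·(k1 + 2k2 + 2k3 + k4).
t=0.000000, y=-1.800000:
  k1 = f(0.000000, -1.800000) = 3.642000
  k2 = f(0.115000, -1.381170) = 3.353007
  k3 = f(0.115000, -1.414404) = 3.375939
  k4 = f(0.230000, -1.023534) = 3.106239
  y ← -1.800000 + (0.23/6)·(k1 + 2k2 + 2k3 + k4) = -1.025432
y(0.23) ≈ -1.0254

-1.0254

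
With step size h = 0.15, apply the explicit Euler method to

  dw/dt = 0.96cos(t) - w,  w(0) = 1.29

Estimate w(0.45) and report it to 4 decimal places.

1.1549

Euler: w_{n+1} = w_n + h·f(t_n, w_n).
t=0.000000, w=1.290000: f=-0.330000 → w ← 1.290000 + 0.15·(-0.330000) = 1.240500
t=0.150000, w=1.240500: f=-0.291280 → w ← 1.240500 + 0.15·(-0.291280) = 1.196808
t=0.300000, w=1.196808: f=-0.279685 → w ← 1.196808 + 0.15·(-0.279685) = 1.154855
w(0.45) ≈ 1.1549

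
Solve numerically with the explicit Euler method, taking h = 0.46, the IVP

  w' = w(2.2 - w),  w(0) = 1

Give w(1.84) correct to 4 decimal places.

Euler: w_{n+1} = w_n + h·f(t_n, w_n).
t=0.000000, w=1.000000: f=1.200000 → w ← 1.000000 + 0.46·1.200000 = 1.552000
t=0.460000, w=1.552000: f=1.005696 → w ← 1.552000 + 0.46·1.005696 = 2.014620
t=0.920000, w=2.014620: f=0.373470 → w ← 2.014620 + 0.46·0.373470 = 2.186416
t=1.380000, w=2.186416: f=0.029700 → w ← 2.186416 + 0.46·0.029700 = 2.200078
w(1.84) ≈ 2.2001

2.2001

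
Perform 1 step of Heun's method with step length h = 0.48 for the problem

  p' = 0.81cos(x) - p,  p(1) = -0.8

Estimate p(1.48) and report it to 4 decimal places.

-0.4359

Heun: k1 = f(x_n, p_n); k2 = f(x_n + h, p_n + h·k1); p_{n+1} = p_n + (h/2)·(k1 + k2).
x=1.000000, p=-0.800000:
  k1 = f(1.000000, -0.800000) = 1.237645
  k2 = f(1.480000, -0.205930) = 0.279374
  p ← -0.800000 + (0.48/2)·(1.237645 + 0.279374) = -0.435915
p(1.48) ≈ -0.4359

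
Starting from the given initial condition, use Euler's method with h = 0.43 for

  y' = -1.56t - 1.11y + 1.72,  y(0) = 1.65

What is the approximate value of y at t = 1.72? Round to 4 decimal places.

Euler: y_{n+1} = y_n + h·f(t_n, y_n).
t=0.000000, y=1.650000: f=-0.111500 → y ← 1.650000 + 0.43·(-0.111500) = 1.602055
t=0.430000, y=1.602055: f=-0.729081 → y ← 1.602055 + 0.43·(-0.729081) = 1.288550
t=0.860000, y=1.288550: f=-1.051891 → y ← 1.288550 + 0.43·(-1.051891) = 0.836237
t=1.290000, y=0.836237: f=-1.220623 → y ← 0.836237 + 0.43·(-1.220623) = 0.311369
y(1.72) ≈ 0.3114

0.3114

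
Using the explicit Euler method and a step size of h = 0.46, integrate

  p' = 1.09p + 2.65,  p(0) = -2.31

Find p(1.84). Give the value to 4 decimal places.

-1.8154

Euler: p_{n+1} = p_n + h·f(t_n, p_n).
t=0.000000, p=-2.310000: f=0.132100 → p ← -2.310000 + 0.46·0.132100 = -2.249234
t=0.460000, p=-2.249234: f=0.198335 → p ← -2.249234 + 0.46·0.198335 = -2.158000
t=0.920000, p=-2.158000: f=0.297780 → p ← -2.158000 + 0.46·0.297780 = -2.021021
t=1.380000, p=-2.021021: f=0.447087 → p ← -2.021021 + 0.46·0.447087 = -1.815361
p(1.84) ≈ -1.8154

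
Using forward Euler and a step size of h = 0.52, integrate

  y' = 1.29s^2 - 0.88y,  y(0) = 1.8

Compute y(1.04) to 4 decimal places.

0.7109

Euler: y_{n+1} = y_n + h·f(s_n, y_n).
s=0.000000, y=1.800000: f=-1.584000 → y ← 1.800000 + 0.52·(-1.584000) = 0.976320
s=0.520000, y=0.976320: f=-0.510346 → y ← 0.976320 + 0.52·(-0.510346) = 0.710940
y(1.04) ≈ 0.7109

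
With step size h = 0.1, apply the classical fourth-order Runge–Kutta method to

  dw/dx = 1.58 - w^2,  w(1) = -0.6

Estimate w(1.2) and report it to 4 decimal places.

RK4: k1 = f(x_n, w_n); k2 = f(x_n + h/2, w_n + (h/2)·k1); k3 = f(x_n + h/2, w_n + (h/2)·k2); k4 = f(x_n + h, w_n + h·k3); w_{n+1} = w_n + (h/6)·(k1 + 2k2 + 2k3 + k4).
x=1.000000, w=-0.600000:
  k1 = f(1.000000, -0.600000) = 1.220000
  k2 = f(1.050000, -0.539000) = 1.289479
  k3 = f(1.050000, -0.535526) = 1.293212
  k4 = f(1.100000, -0.470679) = 1.358461
  w ← -0.600000 + (0.1/6)·(k1 + 2k2 + 2k3 + k4) = -0.470936
x=1.100000, w=-0.470936:
  k1 = f(1.100000, -0.470936) = 1.358219
  k2 = f(1.150000, -0.403025) = 1.417571
  k3 = f(1.150000, -0.400057) = 1.419954
  k4 = f(1.200000, -0.328941) = 1.471798
  w ← -0.470936 + (0.1/6)·(k1 + 2k2 + 2k3 + k4) = -0.329185
w(1.2) ≈ -0.3292

-0.3292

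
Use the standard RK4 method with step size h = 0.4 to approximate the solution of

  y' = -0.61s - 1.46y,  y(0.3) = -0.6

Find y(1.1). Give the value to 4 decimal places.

RK4: k1 = f(s_n, y_n); k2 = f(s_n + h/2, y_n + (h/2)·k1); k3 = f(s_n + h/2, y_n + (h/2)·k2); k4 = f(s_n + h, y_n + h·k3); y_{n+1} = y_n + (h/6)·(k1 + 2k2 + 2k3 + k4).
s=0.300000, y=-0.600000:
  k1 = f(0.300000, -0.600000) = 0.693000
  k2 = f(0.500000, -0.461400) = 0.368644
  k3 = f(0.500000, -0.526271) = 0.463356
  k4 = f(0.700000, -0.414658) = 0.178400
  y ← -0.600000 + (0.4/6)·(k1 + 2k2 + 2k3 + k4) = -0.430973
s=0.700000, y=-0.430973:
  k1 = f(0.700000, -0.430973) = 0.202221
  k2 = f(0.900000, -0.390529) = 0.021173
  k3 = f(0.900000, -0.426739) = 0.074039
  k4 = f(1.100000, -0.401358) = -0.085018
  y ← -0.430973 + (0.4/6)·(k1 + 2k2 + 2k3 + k4) = -0.410465
y(1.1) ≈ -0.4105

-0.4105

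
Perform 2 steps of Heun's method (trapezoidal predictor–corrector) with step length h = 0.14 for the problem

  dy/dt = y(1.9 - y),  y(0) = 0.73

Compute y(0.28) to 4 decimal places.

0.9779

Heun: k1 = f(t_n, y_n); k2 = f(t_n + h, y_n + h·k1); y_{n+1} = y_n + (h/2)·(k1 + k2).
t=0.000000, y=0.730000:
  k1 = f(0.000000, 0.730000) = 0.854100
  k2 = f(0.140000, 0.849574) = 0.892415
  y ← 0.730000 + (0.14/2)·(0.854100 + 0.892415) = 0.852256
t=0.140000, y=0.852256:
  k1 = f(0.140000, 0.852256) = 0.892946
  k2 = f(0.280000, 0.977268) = 0.901756
  y ← 0.852256 + (0.14/2)·(0.892946 + 0.901756) = 0.977885
y(0.28) ≈ 0.9779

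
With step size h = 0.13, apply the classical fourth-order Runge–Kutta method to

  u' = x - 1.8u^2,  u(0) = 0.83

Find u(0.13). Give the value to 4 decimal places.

RK4: k1 = f(x_n, u_n); k2 = f(x_n + h/2, u_n + (h/2)·k1); k3 = f(x_n + h/2, u_n + (h/2)·k2); k4 = f(x_n + h, u_n + h·k3); u_{n+1} = u_n + (h/6)·(k1 + 2k2 + 2k3 + k4).
x=0.000000, u=0.830000:
  k1 = f(0.000000, 0.830000) = -1.240020
  k2 = f(0.065000, 0.749399) = -0.945877
  k3 = f(0.065000, 0.768518) = -0.998116
  k4 = f(0.130000, 0.700245) = -0.752617
  u ← 0.830000 + (0.13/6)·(k1 + 2k2 + 2k3 + k4) = 0.702586
u(0.13) ≈ 0.7026

0.7026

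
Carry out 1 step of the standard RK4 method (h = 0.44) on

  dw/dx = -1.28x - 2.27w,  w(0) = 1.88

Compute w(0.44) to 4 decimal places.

0.6128

RK4: k1 = f(x_n, w_n); k2 = f(x_n + h/2, w_n + (h/2)·k1); k3 = f(x_n + h/2, w_n + (h/2)·k2); k4 = f(x_n + h, w_n + h·k3); w_{n+1} = w_n + (h/6)·(k1 + 2k2 + 2k3 + k4).
x=0.000000, w=1.880000:
  k1 = f(0.000000, 1.880000) = -4.267600
  k2 = f(0.220000, 0.941128) = -2.417961
  k3 = f(0.220000, 1.348049) = -3.341670
  k4 = f(0.440000, 0.409665) = -1.493140
  w ← 1.880000 + (0.44/6)·(k1 + 2k2 + 2k3 + k4) = 0.612800
w(0.44) ≈ 0.6128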